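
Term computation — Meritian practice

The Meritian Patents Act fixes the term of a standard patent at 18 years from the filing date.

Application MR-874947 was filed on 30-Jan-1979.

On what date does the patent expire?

Filing date + 18 years → 30 January 1997.

1997-01-30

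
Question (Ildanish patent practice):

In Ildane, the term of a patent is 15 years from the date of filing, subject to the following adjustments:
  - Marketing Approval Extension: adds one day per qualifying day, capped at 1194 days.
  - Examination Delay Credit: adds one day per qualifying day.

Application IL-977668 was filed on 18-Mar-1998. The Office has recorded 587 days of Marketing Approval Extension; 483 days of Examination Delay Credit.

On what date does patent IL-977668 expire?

Base term: filing date + 15 years → 18 March 2013.
Marketing Approval Extension: 587 days (within the 1194-day cap) → +587 days → 26 October 2014.
Examination Delay Credit: +483 days → 21 February 2016.

February 21, 2016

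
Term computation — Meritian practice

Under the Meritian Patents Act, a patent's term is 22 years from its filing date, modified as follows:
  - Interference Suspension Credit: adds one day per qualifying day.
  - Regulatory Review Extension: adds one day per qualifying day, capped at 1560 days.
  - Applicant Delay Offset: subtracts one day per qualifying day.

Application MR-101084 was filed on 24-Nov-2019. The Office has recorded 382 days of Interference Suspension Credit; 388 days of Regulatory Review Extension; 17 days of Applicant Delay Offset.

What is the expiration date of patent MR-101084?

December 17, 2043

Base term: filing date + 22 years → 24 November 2041.
Interference Suspension Credit: +382 days → 11 December 2042.
Regulatory Review Extension: 388 days (within the 1560-day cap) → +388 days → 3 January 2044.
Applicant Delay Offset: −17 days → 17 December 2043.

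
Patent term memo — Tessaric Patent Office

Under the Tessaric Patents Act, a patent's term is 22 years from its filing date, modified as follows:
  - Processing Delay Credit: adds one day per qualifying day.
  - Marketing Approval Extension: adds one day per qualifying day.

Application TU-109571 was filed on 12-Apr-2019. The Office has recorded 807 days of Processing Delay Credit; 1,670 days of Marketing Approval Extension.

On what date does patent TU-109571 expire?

Base term: filing date + 22 years → 12 April 2041.
Processing Delay Credit: +807 days → 28 June 2043.
Marketing Approval Extension: +1670 days → 23 January 2048.

2048-01-23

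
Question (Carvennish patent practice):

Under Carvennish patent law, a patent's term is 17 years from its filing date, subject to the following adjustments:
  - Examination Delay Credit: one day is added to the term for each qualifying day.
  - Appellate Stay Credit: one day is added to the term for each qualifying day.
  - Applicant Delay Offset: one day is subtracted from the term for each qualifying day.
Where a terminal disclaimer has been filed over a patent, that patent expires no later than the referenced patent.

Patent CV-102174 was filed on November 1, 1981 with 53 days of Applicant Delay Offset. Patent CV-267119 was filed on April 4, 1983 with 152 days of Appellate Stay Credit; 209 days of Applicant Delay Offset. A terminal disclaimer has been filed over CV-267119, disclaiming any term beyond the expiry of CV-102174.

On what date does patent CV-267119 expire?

Natural term of CV-267119:
  Base: filing + 17 years → 4 April 2000.
  Appellate Stay Credit: +152 days → 3 September 2000.
  Applicant Delay Offset: −209 days → 7 February 2000.
Expiry of referenced patent CV-102174:
  Base: filing + 17 years → 1 November 1998.
  Applicant Delay Offset: −53 days → 9 September 1998.
Terminal disclaimer: CV-267119 expires on the earlier of 7 February 2000 and 9 September 1998.

September 9, 1998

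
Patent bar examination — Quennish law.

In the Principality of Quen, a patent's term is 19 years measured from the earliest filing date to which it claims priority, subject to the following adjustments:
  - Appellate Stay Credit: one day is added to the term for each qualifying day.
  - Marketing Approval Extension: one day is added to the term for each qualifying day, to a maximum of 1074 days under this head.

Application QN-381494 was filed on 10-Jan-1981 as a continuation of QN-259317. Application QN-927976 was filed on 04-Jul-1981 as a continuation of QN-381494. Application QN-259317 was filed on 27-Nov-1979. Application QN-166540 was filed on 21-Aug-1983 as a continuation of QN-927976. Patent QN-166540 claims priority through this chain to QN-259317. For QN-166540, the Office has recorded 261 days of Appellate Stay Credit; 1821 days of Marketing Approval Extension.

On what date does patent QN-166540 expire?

Earliest priority filing: 27 November 1979.
Base term: 27 November 1979 + 19 years → 27 November 1998.
Appellate Stay Credit: +261 days → 15 August 1999.
Marketing Approval Extension: 1821 days claimed exceeds the 1074-day cap, so +1074 days → 24 July 2002.

July 24, 2002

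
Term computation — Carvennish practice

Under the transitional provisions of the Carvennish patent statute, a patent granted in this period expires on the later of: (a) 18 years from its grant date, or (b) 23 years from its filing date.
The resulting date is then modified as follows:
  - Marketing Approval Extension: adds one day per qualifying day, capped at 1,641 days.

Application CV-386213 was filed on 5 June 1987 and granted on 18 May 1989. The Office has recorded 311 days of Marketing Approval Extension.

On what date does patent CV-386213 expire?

2011-04-12

(a) grant + 18 years → 18 May 2007.
(b) filing + 23 years → 5 June 2010.
Later of the two: 5 June 2010.
Marketing Approval Extension: 311 days (within the 1641-day cap) → +311 days → 12 April 2011.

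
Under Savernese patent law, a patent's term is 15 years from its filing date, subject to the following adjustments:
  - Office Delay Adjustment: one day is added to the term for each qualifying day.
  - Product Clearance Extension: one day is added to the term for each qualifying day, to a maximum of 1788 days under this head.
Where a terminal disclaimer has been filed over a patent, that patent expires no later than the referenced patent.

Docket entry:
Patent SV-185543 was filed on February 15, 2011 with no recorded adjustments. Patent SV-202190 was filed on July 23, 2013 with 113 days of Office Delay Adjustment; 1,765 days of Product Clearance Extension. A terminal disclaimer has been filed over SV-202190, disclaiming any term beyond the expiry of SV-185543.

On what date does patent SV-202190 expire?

Natural term of SV-202190:
  Base: filing + 15 years → 23 July 2028.
  Office Delay Adjustment: +113 days → 13 November 2028.
  Product Clearance Extension: 1765 days (within the 1788-day cap) → +1765 days → 13 September 2033.
Expiry of referenced patent SV-185543:
  Base: filing + 15 years → 15 February 2026.
Terminal disclaimer: SV-202190 expires on the earlier of 13 September 2033 and 15 February 2026.

February 15, 2026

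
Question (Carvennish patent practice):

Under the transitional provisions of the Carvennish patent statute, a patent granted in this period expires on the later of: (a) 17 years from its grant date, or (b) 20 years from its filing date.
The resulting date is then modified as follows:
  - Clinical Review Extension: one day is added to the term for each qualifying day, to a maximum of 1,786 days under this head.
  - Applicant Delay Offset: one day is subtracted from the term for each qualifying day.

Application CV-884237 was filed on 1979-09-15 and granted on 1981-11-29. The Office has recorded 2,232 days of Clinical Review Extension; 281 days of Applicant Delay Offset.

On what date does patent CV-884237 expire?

2003-10-29

(a) grant + 17 years → 29 November 1998.
(b) filing + 20 years → 15 September 1999.
Later of the two: 15 September 1999.
Clinical Review Extension: 2232 days claimed exceeds the 1786-day cap, so +1786 days → 5 August 2004.
Applicant Delay Offset: −281 days → 29 October 2003.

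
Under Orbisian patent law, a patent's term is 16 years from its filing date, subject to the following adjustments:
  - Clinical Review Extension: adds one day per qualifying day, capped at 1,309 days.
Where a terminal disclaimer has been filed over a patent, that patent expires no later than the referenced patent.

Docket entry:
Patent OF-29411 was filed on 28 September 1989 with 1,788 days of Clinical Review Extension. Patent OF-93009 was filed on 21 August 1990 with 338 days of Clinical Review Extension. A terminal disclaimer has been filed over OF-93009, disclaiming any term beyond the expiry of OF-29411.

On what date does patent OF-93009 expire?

Natural term of OF-93009:
  Base: filing + 16 years → 21 August 2006.
  Clinical Review Extension: 338 days (within the 1309-day cap) → +338 days → 25 July 2007.
Expiry of referenced patent OF-29411:
  Base: filing + 16 years → 28 September 2005.
  Clinical Review Extension: 1788 days claimed exceeds the 1309-day cap, so +1309 days → 29 April 2009.
Terminal disclaimer: OF-93009 expires on the earlier of 25 July 2007 and 29 April 2009.

July 25, 2007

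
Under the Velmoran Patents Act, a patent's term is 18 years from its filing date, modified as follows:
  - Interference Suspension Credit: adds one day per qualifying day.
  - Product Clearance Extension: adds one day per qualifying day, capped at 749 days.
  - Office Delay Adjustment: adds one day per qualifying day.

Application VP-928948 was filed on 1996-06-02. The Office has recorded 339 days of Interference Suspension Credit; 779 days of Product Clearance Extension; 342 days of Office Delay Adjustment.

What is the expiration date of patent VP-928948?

Base term: filing date + 18 years → 2 June 2014.
Interference Suspension Credit: +339 days → 7 May 2015.
Product Clearance Extension: 779 days claimed exceeds the 749-day cap, so +749 days → 25 May 2017.
Office Delay Adjustment: +342 days → 2 May 2018.

2018-05-02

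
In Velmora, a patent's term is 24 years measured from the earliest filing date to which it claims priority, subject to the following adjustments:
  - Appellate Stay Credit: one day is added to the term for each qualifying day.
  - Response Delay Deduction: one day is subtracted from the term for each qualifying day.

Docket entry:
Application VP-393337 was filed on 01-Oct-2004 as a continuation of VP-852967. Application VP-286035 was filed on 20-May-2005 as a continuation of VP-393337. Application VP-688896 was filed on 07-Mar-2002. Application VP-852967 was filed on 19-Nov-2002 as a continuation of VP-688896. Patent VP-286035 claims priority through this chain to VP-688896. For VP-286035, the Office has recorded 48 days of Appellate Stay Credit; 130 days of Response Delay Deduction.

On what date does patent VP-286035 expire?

2025-12-15

Earliest priority filing: 7 March 2002.
Base term: 7 March 2002 + 24 years → 7 March 2026.
Appellate Stay Credit: +48 days → 24 April 2026.
Response Delay Deduction: −130 days → 15 December 2025.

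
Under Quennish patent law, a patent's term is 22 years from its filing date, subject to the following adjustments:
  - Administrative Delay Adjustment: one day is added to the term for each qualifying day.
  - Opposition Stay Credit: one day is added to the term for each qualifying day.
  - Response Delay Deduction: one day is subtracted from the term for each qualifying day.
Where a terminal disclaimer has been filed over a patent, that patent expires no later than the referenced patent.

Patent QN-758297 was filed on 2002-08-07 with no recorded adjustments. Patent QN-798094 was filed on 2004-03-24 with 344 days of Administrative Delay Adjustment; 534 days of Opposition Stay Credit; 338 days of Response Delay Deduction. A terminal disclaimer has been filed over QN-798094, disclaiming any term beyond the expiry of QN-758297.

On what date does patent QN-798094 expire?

Natural term of QN-798094:
  Base: filing + 22 years → 24 March 2026.
  Administrative Delay Adjustment: +344 days → 3 March 2027.
  Opposition Stay Credit: +534 days → 18 August 2028.
  Response Delay Deduction: −338 days → 15 September 2027.
Expiry of referenced patent QN-758297:
  Base: filing + 22 years → 7 August 2024.
Terminal disclaimer: QN-798094 expires on the earlier of 15 September 2027 and 7 August 2024.

August 7, 2024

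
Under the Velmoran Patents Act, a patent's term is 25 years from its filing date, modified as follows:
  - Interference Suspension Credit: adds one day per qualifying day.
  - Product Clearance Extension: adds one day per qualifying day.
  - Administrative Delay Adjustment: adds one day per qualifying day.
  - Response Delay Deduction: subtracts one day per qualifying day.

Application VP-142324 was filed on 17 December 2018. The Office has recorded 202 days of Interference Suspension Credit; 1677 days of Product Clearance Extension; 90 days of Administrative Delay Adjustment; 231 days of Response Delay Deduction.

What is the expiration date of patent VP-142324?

September 19, 2048

Base term: filing date + 25 years → 17 December 2043.
Interference Suspension Credit: +202 days → 6 July 2044.
Product Clearance Extension: +1677 days → 7 February 2049.
Administrative Delay Adjustment: +90 days → 8 May 2049.
Response Delay Deduction: −231 days → 19 September 2048.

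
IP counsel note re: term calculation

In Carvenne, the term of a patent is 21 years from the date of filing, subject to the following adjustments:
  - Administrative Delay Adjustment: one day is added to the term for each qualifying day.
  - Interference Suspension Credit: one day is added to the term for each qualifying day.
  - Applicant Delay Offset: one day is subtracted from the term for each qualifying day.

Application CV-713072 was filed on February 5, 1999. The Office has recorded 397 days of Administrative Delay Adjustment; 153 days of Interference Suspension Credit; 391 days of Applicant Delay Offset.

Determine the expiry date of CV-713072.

Base term: filing date + 21 years → 5 February 2020.
Administrative Delay Adjustment: +397 days → 8 March 2021.
Interference Suspension Credit: +153 days → 8 August 2021.
Applicant Delay Offset: −391 days → 13 July 2020.

July 13, 2020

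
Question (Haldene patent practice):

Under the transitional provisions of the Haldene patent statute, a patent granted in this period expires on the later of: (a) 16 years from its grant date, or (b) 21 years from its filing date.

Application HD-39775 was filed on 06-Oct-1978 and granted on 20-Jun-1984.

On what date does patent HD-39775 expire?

2000-06-20

(a) grant + 16 years → 20 June 2000.
(b) filing + 21 years → 6 October 1999.
Later of the two: 20 June 2000.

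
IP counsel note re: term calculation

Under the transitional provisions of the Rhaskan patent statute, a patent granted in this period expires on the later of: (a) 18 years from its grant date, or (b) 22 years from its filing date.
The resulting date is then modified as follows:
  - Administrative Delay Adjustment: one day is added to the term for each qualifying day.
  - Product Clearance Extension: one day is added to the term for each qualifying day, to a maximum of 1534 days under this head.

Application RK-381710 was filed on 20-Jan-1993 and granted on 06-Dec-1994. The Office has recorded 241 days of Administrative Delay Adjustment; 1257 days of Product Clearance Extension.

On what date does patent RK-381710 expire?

(a) grant + 18 years → 6 December 2012.
(b) filing + 22 years → 20 January 2015.
Later of the two: 20 January 2015.
Administrative Delay Adjustment: +241 days → 18 September 2015.
Product Clearance Extension: 1257 days (within the 1534-day cap) → +1257 days → 26 February 2019.

2019-02-26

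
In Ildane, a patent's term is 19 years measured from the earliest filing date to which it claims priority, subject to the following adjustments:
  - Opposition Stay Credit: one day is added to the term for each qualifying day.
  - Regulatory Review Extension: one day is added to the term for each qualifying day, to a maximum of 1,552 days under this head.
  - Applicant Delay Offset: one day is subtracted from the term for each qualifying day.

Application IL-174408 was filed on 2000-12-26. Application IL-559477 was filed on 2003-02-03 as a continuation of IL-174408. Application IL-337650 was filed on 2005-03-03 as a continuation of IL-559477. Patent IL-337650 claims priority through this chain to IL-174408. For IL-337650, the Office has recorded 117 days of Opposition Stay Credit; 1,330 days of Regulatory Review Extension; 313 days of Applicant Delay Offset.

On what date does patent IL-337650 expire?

Earliest priority filing: 26 December 2000.
Base term: 26 December 2000 + 19 years → 26 December 2019.
Opposition Stay Credit: +117 days → 21 April 2020.
Regulatory Review Extension: 1330 days (within the 1552-day cap) → +1330 days → 12 December 2023.
Applicant Delay Offset: −313 days → 2 February 2023.

February 2, 2023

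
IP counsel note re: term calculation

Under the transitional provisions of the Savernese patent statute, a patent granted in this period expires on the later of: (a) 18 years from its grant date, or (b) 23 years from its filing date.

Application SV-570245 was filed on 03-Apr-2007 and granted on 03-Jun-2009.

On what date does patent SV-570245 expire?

(a) grant + 18 years → 3 June 2027.
(b) filing + 23 years → 3 April 2030.
Later of the two: 3 April 2030.

April 3, 2030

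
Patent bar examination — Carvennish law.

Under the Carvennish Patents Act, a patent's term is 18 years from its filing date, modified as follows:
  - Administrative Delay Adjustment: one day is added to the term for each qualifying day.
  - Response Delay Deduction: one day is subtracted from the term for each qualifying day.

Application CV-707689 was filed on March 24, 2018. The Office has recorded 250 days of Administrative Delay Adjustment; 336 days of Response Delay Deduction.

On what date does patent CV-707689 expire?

Base term: filing date + 18 years → 24 March 2036.
Administrative Delay Adjustment: +250 days → 29 November 2036.
Response Delay Deduction: −336 days → 29 December 2035.

December 29, 2035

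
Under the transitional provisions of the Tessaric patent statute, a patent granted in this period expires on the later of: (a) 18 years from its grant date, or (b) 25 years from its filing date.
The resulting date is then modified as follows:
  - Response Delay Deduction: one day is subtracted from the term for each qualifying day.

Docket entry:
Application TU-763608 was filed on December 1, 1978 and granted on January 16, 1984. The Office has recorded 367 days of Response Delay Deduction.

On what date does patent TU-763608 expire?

2002-11-29

(a) grant + 18 years → 16 January 2002.
(b) filing + 25 years → 1 December 2003.
Later of the two: 1 December 2003.
Response Delay Deduction: −367 days → 29 November 2002.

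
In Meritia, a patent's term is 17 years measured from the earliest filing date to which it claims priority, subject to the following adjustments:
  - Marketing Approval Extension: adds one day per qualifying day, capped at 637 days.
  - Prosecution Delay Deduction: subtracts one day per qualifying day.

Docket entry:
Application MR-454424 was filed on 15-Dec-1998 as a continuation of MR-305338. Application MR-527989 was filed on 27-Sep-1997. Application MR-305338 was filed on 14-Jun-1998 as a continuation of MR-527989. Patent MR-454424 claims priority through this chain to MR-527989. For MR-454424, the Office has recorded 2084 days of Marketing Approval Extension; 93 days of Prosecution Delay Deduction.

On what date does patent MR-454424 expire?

March 24, 2016

Earliest priority filing: 27 September 1997.
Base term: 27 September 1997 + 17 years → 27 September 2014.
Marketing Approval Extension: 2084 days claimed exceeds the 637-day cap, so +637 days → 25 June 2016.
Prosecution Delay Deduction: −93 days → 24 March 2016.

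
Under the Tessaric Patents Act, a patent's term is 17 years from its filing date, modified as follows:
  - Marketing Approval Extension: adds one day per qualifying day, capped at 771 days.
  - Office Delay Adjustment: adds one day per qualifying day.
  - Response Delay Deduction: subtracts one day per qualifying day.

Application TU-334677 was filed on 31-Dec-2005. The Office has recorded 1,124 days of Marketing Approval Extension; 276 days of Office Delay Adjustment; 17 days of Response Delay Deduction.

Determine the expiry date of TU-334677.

2025-10-26

Base term: filing date + 17 years → 31 December 2022.
Marketing Approval Extension: 1124 days claimed exceeds the 771-day cap, so +771 days → 9 February 2025.
Office Delay Adjustment: +276 days → 12 November 2025.
Response Delay Deduction: −17 days → 26 October 2025.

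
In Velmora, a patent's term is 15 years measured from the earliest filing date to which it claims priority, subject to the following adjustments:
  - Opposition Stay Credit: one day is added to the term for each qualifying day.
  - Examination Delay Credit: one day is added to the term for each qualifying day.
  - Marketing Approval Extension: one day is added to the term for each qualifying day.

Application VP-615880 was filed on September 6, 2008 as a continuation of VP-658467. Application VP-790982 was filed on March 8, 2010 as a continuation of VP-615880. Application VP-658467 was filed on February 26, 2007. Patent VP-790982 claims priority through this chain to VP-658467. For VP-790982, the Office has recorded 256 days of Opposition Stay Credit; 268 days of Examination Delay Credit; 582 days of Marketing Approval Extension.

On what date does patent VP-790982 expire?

March 8, 2025

Earliest priority filing: 26 February 2007.
Base term: 26 February 2007 + 15 years → 26 February 2022.
Opposition Stay Credit: +256 days → 9 November 2022.
Examination Delay Credit: +268 days → 4 August 2023.
Marketing Approval Extension: +582 days → 8 March 2025.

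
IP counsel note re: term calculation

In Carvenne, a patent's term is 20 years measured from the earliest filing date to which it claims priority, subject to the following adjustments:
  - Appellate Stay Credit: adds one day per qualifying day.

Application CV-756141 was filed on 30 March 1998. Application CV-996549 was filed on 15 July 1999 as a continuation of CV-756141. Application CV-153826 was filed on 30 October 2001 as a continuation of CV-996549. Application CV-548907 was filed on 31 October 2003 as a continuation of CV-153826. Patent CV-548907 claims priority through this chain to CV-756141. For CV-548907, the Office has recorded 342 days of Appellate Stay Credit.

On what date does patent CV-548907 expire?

Earliest priority filing: 30 March 1998.
Base term: 30 March 1998 + 20 years → 30 March 2018.
Appellate Stay Credit: +342 days → 7 March 2019.

2019-03-07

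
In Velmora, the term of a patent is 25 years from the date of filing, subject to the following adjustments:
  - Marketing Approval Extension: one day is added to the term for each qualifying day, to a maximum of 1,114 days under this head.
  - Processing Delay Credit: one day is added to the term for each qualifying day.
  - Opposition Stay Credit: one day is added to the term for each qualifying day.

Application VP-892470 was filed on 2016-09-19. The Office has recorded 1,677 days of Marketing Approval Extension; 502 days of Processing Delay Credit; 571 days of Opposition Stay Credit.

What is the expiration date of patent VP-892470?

September 15, 2047

Base term: filing date + 25 years → 19 September 2041.
Marketing Approval Extension: 1677 days claimed exceeds the 1114-day cap, so +1114 days → 7 October 2044.
Processing Delay Credit: +502 days → 21 February 2046.
Opposition Stay Credit: +571 days → 15 September 2047.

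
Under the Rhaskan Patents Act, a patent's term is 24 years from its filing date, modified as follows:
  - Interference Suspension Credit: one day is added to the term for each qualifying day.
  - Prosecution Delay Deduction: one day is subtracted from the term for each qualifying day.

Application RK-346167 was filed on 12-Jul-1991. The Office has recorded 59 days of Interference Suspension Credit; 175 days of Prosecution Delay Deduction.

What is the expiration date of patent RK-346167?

Base term: filing date + 24 years → 12 July 2015.
Interference Suspension Credit: +59 days → 9 September 2015.
Prosecution Delay Deduction: −175 days → 18 March 2015.

2015-03-18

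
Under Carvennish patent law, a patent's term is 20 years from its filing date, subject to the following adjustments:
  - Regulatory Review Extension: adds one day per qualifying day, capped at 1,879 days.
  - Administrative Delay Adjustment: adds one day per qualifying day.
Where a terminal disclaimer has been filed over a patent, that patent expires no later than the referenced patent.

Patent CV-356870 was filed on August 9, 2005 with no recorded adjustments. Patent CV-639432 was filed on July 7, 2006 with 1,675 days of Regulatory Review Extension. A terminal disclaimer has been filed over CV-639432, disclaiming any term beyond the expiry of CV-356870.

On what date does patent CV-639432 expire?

Natural term of CV-639432:
  Base: filing + 20 years → 7 July 2026.
  Regulatory Review Extension: 1675 days (within the 1879-day cap) → +1675 days → 6 February 2031.
Expiry of referenced patent CV-356870:
  Base: filing + 20 years → 9 August 2025.
Terminal disclaimer: CV-639432 expires on the earlier of 6 February 2031 and 9 August 2025.

2025-08-09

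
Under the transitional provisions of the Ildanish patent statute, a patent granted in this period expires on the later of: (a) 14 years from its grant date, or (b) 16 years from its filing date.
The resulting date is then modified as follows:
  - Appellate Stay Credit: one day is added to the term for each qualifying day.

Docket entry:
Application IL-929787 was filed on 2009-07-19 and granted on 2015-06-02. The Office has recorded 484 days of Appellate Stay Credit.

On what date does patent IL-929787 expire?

2030-09-29

(a) grant + 14 years → 2 June 2029.
(b) filing + 16 years → 19 July 2025.
Later of the two: 2 June 2029.
Appellate Stay Credit: +484 days → 29 September 2030.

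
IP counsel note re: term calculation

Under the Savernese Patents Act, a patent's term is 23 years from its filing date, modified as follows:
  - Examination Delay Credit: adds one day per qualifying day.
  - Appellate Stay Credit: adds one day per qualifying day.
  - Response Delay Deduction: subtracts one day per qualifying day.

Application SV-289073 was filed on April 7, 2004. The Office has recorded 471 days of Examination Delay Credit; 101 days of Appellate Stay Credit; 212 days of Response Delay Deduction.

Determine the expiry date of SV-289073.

April 1, 2028

Base term: filing date + 23 years → 7 April 2027.
Examination Delay Credit: +471 days → 21 July 2028.
Appellate Stay Credit: +101 days → 30 October 2028.
Response Delay Deduction: −212 days → 1 April 2028.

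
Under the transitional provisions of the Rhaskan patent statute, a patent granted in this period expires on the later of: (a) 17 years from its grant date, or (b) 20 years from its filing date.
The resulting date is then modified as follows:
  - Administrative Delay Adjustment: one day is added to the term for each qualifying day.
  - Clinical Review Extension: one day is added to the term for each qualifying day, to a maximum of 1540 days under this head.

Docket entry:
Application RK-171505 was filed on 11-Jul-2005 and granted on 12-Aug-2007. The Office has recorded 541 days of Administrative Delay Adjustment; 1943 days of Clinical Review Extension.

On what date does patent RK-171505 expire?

2031-03-23

(a) grant + 17 years → 12 August 2024.
(b) filing + 20 years → 11 July 2025.
Later of the two: 11 July 2025.
Administrative Delay Adjustment: +541 days → 3 January 2027.
Clinical Review Extension: 1943 days claimed exceeds the 1540-day cap, so +1540 days → 23 March 2031.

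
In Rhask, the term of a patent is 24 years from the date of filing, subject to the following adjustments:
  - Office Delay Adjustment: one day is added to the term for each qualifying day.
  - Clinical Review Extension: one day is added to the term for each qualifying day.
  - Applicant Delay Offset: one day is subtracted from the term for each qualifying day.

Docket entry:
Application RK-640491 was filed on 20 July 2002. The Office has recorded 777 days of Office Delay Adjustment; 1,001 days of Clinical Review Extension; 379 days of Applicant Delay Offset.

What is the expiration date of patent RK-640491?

May 19, 2030

Base term: filing date + 24 years → 20 July 2026.
Office Delay Adjustment: +777 days → 4 September 2028.
Clinical Review Extension: +1001 days → 2 June 2031.
Applicant Delay Offset: −379 days → 19 May 2030.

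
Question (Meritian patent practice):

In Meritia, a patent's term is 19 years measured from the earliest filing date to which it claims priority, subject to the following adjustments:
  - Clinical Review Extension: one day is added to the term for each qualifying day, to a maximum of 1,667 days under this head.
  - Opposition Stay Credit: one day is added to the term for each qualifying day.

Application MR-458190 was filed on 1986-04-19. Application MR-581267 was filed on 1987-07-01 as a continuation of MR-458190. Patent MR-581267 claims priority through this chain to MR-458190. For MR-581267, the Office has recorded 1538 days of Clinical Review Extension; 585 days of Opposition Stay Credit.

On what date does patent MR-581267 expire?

February 10, 2011

Earliest priority filing: 19 April 1986.
Base term: 19 April 1986 + 19 years → 19 April 2005.
Clinical Review Extension: 1538 days (within the 1667-day cap) → +1538 days → 5 July 2009.
Opposition Stay Credit: +585 days → 10 February 2011.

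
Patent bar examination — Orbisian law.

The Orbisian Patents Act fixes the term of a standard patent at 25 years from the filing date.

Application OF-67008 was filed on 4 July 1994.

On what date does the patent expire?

Filing date + 25 years → 4 July 2019.

July 4, 2019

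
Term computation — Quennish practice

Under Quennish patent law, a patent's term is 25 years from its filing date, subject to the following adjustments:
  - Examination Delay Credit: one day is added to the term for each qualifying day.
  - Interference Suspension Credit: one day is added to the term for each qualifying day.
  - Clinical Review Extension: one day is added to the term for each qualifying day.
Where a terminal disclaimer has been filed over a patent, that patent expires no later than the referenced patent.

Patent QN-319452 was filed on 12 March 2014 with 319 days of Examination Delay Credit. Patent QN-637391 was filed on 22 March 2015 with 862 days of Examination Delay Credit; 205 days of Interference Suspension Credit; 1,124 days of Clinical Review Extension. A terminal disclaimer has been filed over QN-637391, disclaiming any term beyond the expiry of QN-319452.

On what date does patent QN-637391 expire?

Natural term of QN-637391:
  Base: filing + 25 years → 22 March 2040.
  Examination Delay Credit: +862 days → 1 August 2042.
  Interference Suspension Credit: +205 days → 22 February 2043.
  Clinical Review Extension: +1124 days → 22 March 2046.
Expiry of referenced patent QN-319452:
  Base: filing + 25 years → 12 March 2039.
  Examination Delay Credit: +319 days → 25 January 2040.
Terminal disclaimer: QN-637391 expires on the earlier of 22 March 2046 and 25 January 2040.

2040-01-25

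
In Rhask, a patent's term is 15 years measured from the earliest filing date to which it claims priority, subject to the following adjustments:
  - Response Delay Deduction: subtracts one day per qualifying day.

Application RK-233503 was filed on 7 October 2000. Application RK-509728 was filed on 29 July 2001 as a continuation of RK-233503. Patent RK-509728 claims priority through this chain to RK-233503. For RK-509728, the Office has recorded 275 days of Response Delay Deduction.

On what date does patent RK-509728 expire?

2015-01-05

Earliest priority filing: 7 October 2000.
Base term: 7 October 2000 + 15 years → 7 October 2015.
Response Delay Deduction: −275 days → 5 January 2015.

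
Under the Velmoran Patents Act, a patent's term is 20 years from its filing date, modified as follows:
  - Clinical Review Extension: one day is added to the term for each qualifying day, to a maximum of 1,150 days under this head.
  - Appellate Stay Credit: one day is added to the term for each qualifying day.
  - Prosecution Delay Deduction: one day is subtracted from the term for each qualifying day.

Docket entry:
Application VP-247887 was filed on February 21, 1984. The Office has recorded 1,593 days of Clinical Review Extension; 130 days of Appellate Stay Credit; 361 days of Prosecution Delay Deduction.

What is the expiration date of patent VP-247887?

August 28, 2006

Base term: filing date + 20 years → 21 February 2004.
Clinical Review Extension: 1593 days claimed exceeds the 1150-day cap, so +1150 days → 16 April 2007.
Appellate Stay Credit: +130 days → 24 August 2007.
Prosecution Delay Deduction: −361 days → 28 August 2006.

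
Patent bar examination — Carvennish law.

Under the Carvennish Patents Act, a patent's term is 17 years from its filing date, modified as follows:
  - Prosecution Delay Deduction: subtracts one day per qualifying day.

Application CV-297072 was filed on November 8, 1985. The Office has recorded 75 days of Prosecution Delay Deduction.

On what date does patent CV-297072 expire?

Base term: filing date + 17 years → 8 November 2002.
Prosecution Delay Deduction: −75 days → 25 August 2002.

August 25, 2002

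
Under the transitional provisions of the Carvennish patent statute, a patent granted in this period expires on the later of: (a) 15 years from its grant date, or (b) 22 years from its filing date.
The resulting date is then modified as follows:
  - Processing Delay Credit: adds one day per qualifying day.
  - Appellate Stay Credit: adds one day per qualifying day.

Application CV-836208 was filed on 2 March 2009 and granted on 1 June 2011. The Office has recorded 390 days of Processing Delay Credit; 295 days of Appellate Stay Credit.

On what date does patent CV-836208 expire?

(a) grant + 15 years → 1 June 2026.
(b) filing + 22 years → 2 March 2031.
Later of the two: 2 March 2031.
Processing Delay Credit: +390 days → 26 March 2032.
Appellate Stay Credit: +295 days → 15 January 2033.

January 15, 2033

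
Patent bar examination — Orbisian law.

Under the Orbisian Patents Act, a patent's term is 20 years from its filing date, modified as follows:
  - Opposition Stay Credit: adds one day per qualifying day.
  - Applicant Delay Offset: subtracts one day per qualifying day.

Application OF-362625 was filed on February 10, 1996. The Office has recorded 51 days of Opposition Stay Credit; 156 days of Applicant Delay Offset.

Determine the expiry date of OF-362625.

Base term: filing date + 20 years → 10 February 2016.
Opposition Stay Credit: +51 days → 1 April 2016.
Applicant Delay Offset: −156 days → 28 October 2015.

October 28, 2015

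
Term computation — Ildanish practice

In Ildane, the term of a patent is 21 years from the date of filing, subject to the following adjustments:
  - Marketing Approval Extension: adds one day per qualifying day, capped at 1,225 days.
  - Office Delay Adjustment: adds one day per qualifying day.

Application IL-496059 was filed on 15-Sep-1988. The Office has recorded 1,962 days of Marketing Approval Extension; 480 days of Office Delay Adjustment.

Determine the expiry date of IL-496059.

Base term: filing date + 21 years → 15 September 2009.
Marketing Approval Extension: 1962 days claimed exceeds the 1225-day cap, so +1225 days → 22 January 2013.
Office Delay Adjustment: +480 days → 17 May 2014.

May 17, 2014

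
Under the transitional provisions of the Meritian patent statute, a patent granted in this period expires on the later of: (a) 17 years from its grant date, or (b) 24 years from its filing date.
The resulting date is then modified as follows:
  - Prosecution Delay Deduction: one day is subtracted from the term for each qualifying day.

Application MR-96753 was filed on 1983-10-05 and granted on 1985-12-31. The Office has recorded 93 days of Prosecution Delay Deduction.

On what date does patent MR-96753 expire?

July 4, 2007

(a) grant + 17 years → 31 December 2002.
(b) filing + 24 years → 5 October 2007.
Later of the two: 5 October 2007.
Prosecution Delay Deduction: −93 days → 4 July 2007.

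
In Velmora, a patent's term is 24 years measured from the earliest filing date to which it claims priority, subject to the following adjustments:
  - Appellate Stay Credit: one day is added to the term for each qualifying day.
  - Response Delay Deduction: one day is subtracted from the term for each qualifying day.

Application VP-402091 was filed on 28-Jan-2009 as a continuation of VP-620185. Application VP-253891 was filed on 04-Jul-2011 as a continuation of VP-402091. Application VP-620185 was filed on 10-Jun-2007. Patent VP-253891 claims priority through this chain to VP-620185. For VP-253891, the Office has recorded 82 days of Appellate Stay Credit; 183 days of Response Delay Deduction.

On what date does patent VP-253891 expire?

March 1, 2031

Earliest priority filing: 10 June 2007.
Base term: 10 June 2007 + 24 years → 10 June 2031.
Appellate Stay Credit: +82 days → 31 August 2031.
Response Delay Deduction: −183 days → 1 March 2031.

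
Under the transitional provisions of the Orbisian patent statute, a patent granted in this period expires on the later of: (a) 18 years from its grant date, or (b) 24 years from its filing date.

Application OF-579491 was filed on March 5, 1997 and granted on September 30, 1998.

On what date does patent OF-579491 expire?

2021-03-05

(a) grant + 18 years → 30 September 2016.
(b) filing + 24 years → 5 March 2021.
Later of the two: 5 March 2021.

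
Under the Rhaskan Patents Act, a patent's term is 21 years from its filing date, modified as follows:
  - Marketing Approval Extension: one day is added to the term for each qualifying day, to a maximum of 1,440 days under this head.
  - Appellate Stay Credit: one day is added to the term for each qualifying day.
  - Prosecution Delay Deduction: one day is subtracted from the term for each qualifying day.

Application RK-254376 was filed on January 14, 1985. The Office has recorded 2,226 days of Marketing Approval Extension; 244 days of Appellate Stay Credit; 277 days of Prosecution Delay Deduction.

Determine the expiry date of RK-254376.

November 21, 2009

Base term: filing date + 21 years → 14 January 2006.
Marketing Approval Extension: 2226 days claimed exceeds the 1440-day cap, so +1440 days → 24 December 2009.
Appellate Stay Credit: +244 days → 25 August 2010.
Prosecution Delay Deduction: −277 days → 21 November 2009.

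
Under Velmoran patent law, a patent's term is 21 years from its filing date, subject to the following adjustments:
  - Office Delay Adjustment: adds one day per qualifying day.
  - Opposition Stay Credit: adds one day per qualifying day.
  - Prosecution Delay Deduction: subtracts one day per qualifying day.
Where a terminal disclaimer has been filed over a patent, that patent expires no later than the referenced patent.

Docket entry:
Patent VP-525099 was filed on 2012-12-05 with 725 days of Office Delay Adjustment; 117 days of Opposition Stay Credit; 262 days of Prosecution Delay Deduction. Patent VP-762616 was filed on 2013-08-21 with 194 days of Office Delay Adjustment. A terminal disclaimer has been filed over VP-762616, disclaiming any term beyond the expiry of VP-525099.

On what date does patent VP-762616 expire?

Natural term of VP-762616:
  Base: filing + 21 years → 21 August 2034.
  Office Delay Adjustment: +194 days → 3 March 2035.
Expiry of referenced patent VP-525099:
  Base: filing + 21 years → 5 December 2033.
  Office Delay Adjustment: +725 days → 30 November 2035.
  Opposition Stay Credit: +117 days → 26 March 2036.
  Prosecution Delay Deduction: −262 days → 8 July 2035.
Terminal disclaimer: VP-762616 expires on the earlier of 3 March 2035 and 8 July 2035.

2035-03-03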